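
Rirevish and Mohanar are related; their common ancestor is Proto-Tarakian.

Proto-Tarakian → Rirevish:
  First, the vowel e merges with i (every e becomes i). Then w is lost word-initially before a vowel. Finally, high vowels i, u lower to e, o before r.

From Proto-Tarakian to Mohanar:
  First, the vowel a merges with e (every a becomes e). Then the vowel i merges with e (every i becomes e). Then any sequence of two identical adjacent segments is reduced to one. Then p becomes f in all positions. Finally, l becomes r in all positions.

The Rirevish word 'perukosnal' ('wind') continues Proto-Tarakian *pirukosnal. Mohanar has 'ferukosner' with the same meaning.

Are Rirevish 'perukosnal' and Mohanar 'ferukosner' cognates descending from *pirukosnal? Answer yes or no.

yes

Derive the expected Mohanar reflex of *pirukosnal:
Mohanar: *pirukosnal > pirukosnel > perukosnel > ferukosnel > ferukosner  (by vowel merger, vowel merger, unconditioned shift, unconditioned shift)
Mohanar 'ferukosner' matches the regular reflex exactly, so the pair is cognate.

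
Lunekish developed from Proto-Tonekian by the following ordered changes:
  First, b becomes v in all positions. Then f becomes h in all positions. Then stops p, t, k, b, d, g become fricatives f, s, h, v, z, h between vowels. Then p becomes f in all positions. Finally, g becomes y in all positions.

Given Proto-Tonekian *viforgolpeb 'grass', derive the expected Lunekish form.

Lunekish: *viforgolpeb > viforgolpev > vihorgolpev > vihorgolfev > vihoryolfev  (by unconditioned shift, unconditioned shift, unconditioned shift, unconditioned shift)

vihoryolfev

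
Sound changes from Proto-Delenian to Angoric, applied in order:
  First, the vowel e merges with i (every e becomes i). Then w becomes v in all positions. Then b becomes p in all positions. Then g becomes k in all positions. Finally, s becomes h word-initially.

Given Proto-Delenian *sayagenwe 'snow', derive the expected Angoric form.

hayakinvi

Angoric: *sayagenwe
  sayagenwe → sayaginwi   [vowel merger]
  sayaginwi → sayaginvi   [unconditioned shift]
  sayaginvi (rule 3 does not apply)
  sayaginvi → sayakinvi   [unconditioned shift]
  sayakinvi → hayakinvi   [debuccalisation]
  giving Angoric hayakinvi.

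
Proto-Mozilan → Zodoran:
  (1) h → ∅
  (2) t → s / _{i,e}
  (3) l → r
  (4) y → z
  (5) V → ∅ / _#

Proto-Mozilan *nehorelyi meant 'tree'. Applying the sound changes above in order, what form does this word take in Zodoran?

neorerz

Zodoran: *nehorelyi
  nehorelyi → neorelyi   [h-loss]
  neorelyi (rule 2 does not apply)
  neorelyi → neoreryi   [unconditioned shift]
  neoreryi → neorerzi   [unconditioned shift]
  neorerzi → neorerz   [apocope]
  giving Zodoran neorerz.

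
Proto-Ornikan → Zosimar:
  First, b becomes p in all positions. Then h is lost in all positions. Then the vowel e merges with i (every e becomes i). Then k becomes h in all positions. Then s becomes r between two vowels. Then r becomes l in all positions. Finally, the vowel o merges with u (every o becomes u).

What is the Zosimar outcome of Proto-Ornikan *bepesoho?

Zosimar: start from *bepesoho.
  rule 1 (unconditioned shift): bepesoho → pepesoho
  rule 2 (h-loss): pepesoho → pepesoo
  rule 3 (vowel merger): pepesoo → pipisoo
  rule 4: no change — pipisoo
  rule 5 (rhotacism): pipisoo → pipiroo
  rule 6 (unconditioned shift): pipiroo → pipiloo
  rule 7 (vowel merger): pipiloo → pipiluu
  ⇒ Zosimar pipiluu

pipiluu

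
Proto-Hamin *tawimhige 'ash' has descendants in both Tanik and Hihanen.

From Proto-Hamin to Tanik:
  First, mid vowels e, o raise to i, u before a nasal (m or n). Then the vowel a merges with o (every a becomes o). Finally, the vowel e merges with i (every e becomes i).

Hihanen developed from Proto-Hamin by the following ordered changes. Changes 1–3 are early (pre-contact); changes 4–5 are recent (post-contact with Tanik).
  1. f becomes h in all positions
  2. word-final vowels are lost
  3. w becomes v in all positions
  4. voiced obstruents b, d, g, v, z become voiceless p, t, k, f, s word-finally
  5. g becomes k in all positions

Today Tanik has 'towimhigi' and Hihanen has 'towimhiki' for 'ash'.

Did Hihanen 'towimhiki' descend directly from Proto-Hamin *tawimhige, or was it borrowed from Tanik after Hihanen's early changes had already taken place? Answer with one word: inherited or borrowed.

If inherited, *tawimhige would pass through all of Hihanen's changes:
Hihanen: *tawimhige > tawimhig > tavimhig > tavimhik  (by apocope, unconditioned shift, final devoicing)
If borrowed from Tanik 'towimhigi' after the early changes, it would undergo only the recent ones:
  rule 4 (final devoicing): no change (towimhigi)
  rule 5 (unconditioned shift): towimhigi → towimhiki
  ⇒ as a loan: towimhiki
Hihanen 'towimhiki' matches the loan outcome 'towimhiki', not the inherited 'tavimhik' — it skipped the early Hihanen changes, so it was borrowed from Tanik.

borrowed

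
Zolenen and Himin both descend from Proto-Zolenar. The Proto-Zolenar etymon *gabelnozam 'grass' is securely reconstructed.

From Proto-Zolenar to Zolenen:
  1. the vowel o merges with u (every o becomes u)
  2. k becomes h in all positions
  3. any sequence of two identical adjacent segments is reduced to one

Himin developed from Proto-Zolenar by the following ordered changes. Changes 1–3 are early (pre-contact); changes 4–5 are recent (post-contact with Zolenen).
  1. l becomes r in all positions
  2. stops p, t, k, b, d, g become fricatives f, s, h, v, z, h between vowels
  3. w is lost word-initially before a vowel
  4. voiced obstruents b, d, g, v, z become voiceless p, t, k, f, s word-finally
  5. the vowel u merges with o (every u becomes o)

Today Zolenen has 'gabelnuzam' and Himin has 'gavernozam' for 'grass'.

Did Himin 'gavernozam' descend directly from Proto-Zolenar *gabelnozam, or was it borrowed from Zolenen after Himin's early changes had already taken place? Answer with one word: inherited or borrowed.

inherited

If inherited, *gabelnozam would pass through all of Himin's changes:
Himin: start from *gabelnozam.
  rule 1 (unconditioned shift): gabelnozam → gabernozam
  rule 2 (intervocalic lenition): gabernozam → gavernozam
  rule 3: no change — gavernozam
  rule 4: no change — gavernozam
  rule 5: no change — gavernozam
  ⇒ Himin gavernozam
If borrowed from Zolenen 'gabelnuzam' after the early changes, it would undergo only the recent ones:
  rule 4 (final devoicing): no change (gabelnuzam)
  rule 5 (vowel merger): gabelnuzam → gabelnozam
  ⇒ as a loan: gabelnozam
Himin 'gavernozam' matches the inherited outcome exactly, so it is an inherited cognate, not a loan.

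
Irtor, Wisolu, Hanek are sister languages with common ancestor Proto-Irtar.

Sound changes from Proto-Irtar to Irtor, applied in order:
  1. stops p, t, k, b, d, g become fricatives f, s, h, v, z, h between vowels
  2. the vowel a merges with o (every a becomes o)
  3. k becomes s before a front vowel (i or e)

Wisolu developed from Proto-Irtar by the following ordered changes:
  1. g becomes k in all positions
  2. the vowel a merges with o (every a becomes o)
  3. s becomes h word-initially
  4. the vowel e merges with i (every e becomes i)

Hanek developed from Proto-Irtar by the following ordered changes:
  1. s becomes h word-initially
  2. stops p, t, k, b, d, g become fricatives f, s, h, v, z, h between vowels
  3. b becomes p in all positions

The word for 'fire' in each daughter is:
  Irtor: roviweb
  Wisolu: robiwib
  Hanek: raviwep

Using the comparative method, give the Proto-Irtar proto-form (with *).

Position 6: Irtor has e, Wisolu has i, Hanek has e. Irtor preserves e here (none of its changes turn any other segment into e), so the proto-segment is *e.
Position 2: Irtor has o, Wisolu has o, Hanek has a. Hanek preserves a here (none of its changes turn any other segment into a), so the proto-segment is *a.
Continuing position by position gives *rabiweb; check it forward:
Irtor: *rabiweb
  rabiweb → raviweb   [intervocalic lenition]
  raviweb → roviweb   [vowel merger]
  roviweb (rule 3 does not apply)
  giving Irtor roviweb.
Wisolu: *rabiweb > robiweb > robiwib  (by vowel merger, vowel merger)
Hanek: *rabiweb
  rabiweb (rule 1 does not apply)
  rabiweb → raviweb   [intervocalic lenition]
  raviweb → raviwep   [unconditioned shift]
  giving Hanek raviwep.
Only *rabiweb yields all of Irtor roviweb, Wisolu robiwib, Hanek raviwep.

*rabiweb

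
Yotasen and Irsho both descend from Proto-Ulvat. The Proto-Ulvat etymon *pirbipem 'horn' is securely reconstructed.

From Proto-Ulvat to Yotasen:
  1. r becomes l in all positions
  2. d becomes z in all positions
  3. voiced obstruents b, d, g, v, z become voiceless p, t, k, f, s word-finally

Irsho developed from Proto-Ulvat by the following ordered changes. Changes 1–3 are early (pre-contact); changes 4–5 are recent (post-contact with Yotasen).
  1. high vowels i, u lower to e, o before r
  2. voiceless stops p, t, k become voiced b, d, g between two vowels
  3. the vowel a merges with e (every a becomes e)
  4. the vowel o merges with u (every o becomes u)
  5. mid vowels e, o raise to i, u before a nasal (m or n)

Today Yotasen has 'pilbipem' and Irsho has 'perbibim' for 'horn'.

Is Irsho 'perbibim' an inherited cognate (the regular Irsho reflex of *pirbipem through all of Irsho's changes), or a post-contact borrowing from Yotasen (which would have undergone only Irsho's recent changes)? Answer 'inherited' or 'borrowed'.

If inherited, *pirbipem would pass through all of Irsho's changes:
Irsho: start from *pirbipem.
  rule 1 (pre-rhotic lowering): pirbipem → perbipem
  rule 2 (intervocalic voicing): perbipem → perbibem
  rule 3: no change — perbibem
  rule 4: no change — perbibem
  rule 5 (pre-nasal raising): perbibem → perbibim
  ⇒ Irsho perbibim
If borrowed from Yotasen 'pilbipem' after the early changes, it would undergo only the recent ones:
  rule 4 (vowel merger): no change (pilbipem)
  rule 5 (pre-nasal raising): pilbipem → pilbipim
  ⇒ as a loan: pilbipim
Irsho 'perbibim' matches the inherited outcome exactly, so it is an inherited cognate, not a loan.

inherited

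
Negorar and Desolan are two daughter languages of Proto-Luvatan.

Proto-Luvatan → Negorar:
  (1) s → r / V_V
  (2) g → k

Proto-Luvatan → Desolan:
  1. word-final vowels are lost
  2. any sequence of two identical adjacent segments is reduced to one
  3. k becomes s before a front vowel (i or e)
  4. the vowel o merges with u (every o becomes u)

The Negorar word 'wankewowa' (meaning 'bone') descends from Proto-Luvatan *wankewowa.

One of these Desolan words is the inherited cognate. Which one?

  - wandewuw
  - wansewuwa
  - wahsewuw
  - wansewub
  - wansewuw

wansewuw

Desolan: start from *wankewowa.
  rule 1 (apocope): wankewowa → wankewow
  rule 2: no change — wankewow
  rule 3 (palatalisation): wankewow → wansewow
  rule 4 (vowel merger): wansewow → wansewuw
  ⇒ Desolan wansewuw
Only 'wansewuw' matches the regular Desolan development of *wankewowa.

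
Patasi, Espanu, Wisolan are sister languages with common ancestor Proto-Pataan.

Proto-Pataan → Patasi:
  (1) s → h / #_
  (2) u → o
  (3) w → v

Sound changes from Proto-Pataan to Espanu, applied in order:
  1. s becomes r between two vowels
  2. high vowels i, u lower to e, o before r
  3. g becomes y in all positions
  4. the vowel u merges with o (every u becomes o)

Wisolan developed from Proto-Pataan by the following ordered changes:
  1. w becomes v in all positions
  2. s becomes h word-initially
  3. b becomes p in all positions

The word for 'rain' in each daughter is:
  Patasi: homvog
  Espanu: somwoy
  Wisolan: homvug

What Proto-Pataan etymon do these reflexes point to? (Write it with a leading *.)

*somwug

Position 5: Patasi has o, Espanu has o, Wisolan has u. Wisolan preserves u here (none of its changes turn any other segment into u), so the proto-segment is *u.
Position 4: Patasi has v, Espanu has w, Wisolan has v. Espanu preserves w here (none of its changes turn any other segment into w), so the proto-segment is *w.
Position 1: Patasi has h, Espanu has s, Wisolan has h. Espanu preserves s here (none of its changes turn any other segment into s), so the proto-segment is *s.
Continuing position by position gives *somwug; check it forward:
Patasi: *somwug > homwug > homwog > homvog  (by debuccalisation, vowel merger, unconditioned shift)
Espanu: *somwug > somwuy > somwoy  (by unconditioned shift, vowel merger)
Wisolan: start from *somwug.
  rule 1 (unconditioned shift): somwug → somvug
  rule 2 (debuccalisation): somvug → homvug
  rule 3: no change — homvug
  ⇒ Wisolan homvug
*somwug is the unique common source.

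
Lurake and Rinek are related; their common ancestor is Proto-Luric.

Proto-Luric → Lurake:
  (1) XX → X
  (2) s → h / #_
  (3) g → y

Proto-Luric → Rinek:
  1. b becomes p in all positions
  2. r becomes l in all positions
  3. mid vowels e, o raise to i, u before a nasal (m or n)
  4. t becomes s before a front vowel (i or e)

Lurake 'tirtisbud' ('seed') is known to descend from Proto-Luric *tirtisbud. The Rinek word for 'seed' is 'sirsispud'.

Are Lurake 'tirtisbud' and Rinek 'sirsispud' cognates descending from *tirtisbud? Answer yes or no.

Derive the expected Rinek reflex of *tirtisbud:
Rinek: *tirtisbud
  tirtisbud → tirtispud   [unconditioned shift]
  tirtispud → tiltispud   [unconditioned shift]
  tiltispud (rule 3 does not apply)
  tiltispud → silsispud   [palatalisation]
  giving Rinek silsispud.
The regular Rinek reflex would be 'silsispud', but the attested form is 'sirsispud'. The correspondence is irregular, so they are not cognates (the Rinek form has a different source).

no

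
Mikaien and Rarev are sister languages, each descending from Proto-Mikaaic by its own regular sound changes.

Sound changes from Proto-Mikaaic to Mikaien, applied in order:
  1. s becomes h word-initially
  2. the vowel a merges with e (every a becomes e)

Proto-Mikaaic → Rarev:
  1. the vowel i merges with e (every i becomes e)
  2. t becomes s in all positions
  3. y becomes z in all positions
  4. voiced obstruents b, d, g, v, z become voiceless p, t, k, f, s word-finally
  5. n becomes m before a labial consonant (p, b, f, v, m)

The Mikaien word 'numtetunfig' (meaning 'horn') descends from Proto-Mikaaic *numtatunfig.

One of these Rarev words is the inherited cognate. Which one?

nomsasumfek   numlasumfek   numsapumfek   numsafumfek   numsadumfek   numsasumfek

numsasumfek

Rarev: *numtatunfig
  numtatunfig → numtatunfeg   [vowel merger]
  numtatunfeg → numsasunfeg   [unconditioned shift]
  numsasunfeg (rule 3 does not apply)
  numsasunfeg → numsasunfek   [final devoicing]
  numsasunfek → numsasumfek   [nasal place assimilation]
  giving Rarev numsasumfek.
Only 'numsasumfek' matches the regular Rarev development of *numtatunfig.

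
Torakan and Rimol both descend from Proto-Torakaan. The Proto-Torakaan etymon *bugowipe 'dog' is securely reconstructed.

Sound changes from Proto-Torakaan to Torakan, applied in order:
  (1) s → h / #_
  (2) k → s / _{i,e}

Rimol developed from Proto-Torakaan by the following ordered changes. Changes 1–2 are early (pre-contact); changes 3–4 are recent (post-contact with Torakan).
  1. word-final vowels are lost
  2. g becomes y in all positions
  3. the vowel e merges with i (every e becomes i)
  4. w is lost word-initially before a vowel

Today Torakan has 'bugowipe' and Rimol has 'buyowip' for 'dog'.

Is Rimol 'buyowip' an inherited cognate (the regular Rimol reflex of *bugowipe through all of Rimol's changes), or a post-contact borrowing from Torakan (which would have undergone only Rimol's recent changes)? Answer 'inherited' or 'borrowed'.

inherited

If inherited, *bugowipe would pass through all of Rimol's changes:
Rimol: start from *bugowipe.
  rule 1 (apocope): bugowipe → bugowip
  rule 2 (unconditioned shift): bugowip → buyowip
  rule 3: no change — buyowip
  rule 4: no change — buyowip
  ⇒ Rimol buyowip
If borrowed from Torakan 'bugowipe' after the early changes, it would undergo only the recent ones:
  rule 3 (vowel merger): bugowipe → bugowipi
  rule 4 (glide loss): no change (bugowipi)
  ⇒ as a loan: bugowipi
Rimol 'buyowip' matches the inherited outcome exactly, so it is an inherited cognate, not a loan.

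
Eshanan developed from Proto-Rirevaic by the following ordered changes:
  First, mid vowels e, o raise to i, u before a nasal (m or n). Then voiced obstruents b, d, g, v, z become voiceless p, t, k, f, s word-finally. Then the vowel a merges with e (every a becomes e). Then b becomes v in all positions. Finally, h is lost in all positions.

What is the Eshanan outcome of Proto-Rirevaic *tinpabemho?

tinpevimo

Eshanan: *tinpabemho
  tinpabemho → tinpabimho   [pre-nasal raising]
  tinpabimho (rule 2 does not apply)
  tinpabimho → tinpebimho   [vowel merger]
  tinpebimho → tinpevimho   [unconditioned shift]
  tinpevimho → tinpevimo   [h-loss]
  giving Eshanan tinpevimo.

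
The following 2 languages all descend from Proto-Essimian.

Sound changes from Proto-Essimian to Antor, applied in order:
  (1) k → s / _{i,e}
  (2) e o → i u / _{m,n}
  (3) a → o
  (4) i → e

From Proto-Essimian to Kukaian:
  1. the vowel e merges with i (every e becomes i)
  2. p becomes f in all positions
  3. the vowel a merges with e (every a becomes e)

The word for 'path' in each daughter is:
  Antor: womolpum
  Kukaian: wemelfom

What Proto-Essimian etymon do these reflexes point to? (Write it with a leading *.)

Position 6: Antor has p, Kukaian has f. Antor preserves p here (none of its changes turn any other segment into p), so the proto-segment is *p.
Position 7: Antor has u, Kukaian has o. Kukaian preserves o here (none of its changes turn any other segment into o), so the proto-segment is *o.
Continuing position by position gives *wamalpom; check it forward:
Antor: start from *wamalpom.
  rule 1: no change — wamalpom
  rule 2 (pre-nasal raising): wamalpom → wamalpum
  rule 3 (vowel merger): wamalpum → womolpum
  rule 4: no change — womolpum
  ⇒ Antor womolpum
Kukaian: *wamalpom > wamalfom > wemelfom  (by unconditioned shift, vowel merger)
Only *wamalpom yields all of Antor womolpum, Kukaian wemelfom.

*wamalpom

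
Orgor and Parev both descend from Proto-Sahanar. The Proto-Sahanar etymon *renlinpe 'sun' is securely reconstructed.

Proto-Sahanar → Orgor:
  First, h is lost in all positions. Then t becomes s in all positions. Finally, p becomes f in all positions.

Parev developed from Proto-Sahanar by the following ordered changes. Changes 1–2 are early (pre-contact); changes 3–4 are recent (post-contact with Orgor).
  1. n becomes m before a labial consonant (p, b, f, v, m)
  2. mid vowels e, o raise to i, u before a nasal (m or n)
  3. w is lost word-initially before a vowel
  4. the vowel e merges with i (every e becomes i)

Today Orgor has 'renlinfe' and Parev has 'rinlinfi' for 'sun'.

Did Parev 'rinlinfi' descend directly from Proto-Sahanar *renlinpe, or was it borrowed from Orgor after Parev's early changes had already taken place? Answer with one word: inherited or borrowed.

borrowed

If inherited, *renlinpe would pass through all of Parev's changes:
Parev: start from *renlinpe.
  rule 1 (nasal place assimilation): renlinpe → renlimpe
  rule 2 (pre-nasal raising): renlimpe → rinlimpe
  rule 3: no change — rinlimpe
  rule 4 (vowel merger): rinlimpe → rinlimpi
  ⇒ Parev rinlimpi
If borrowed from Orgor 'renlinfe' after the early changes, it would undergo only the recent ones:
  rule 3 (glide loss): no change (renlinfe)
  rule 4 (vowel merger): renlinfe → rinlinfi
  ⇒ as a loan: rinlinfi
Parev 'rinlinfi' matches the loan outcome 'rinlinfi', not the inherited 'rinlimpi' — it skipped the early Parev changes, so it was borrowed from Orgor.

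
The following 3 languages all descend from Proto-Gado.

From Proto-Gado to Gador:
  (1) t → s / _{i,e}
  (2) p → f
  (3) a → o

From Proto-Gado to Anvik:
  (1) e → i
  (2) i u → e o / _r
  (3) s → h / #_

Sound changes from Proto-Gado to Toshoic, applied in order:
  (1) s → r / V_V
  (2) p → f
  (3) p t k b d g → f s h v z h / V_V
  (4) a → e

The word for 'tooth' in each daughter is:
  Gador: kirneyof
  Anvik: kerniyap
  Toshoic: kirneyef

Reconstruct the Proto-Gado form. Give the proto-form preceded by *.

*kirneyap

Position 2: Gador has i, Anvik has e, Toshoic has i. Gador preserves i here (none of its changes turn any other segment into i), so the proto-segment is *i.
Position 5: Gador has e, Anvik has i, Toshoic has e. Gador preserves e here (none of its changes turn any other segment into e), so the proto-segment is *e.
Position 7: Gador has o, Anvik has a, Toshoic has e. Anvik preserves a here (none of its changes turn any other segment into a), so the proto-segment is *a.
Verify the candidate proto-form against each daughter:
Gador: *kirneyap
  kirneyap (rule 1 does not apply)
  kirneyap → kirneyaf   [unconditioned shift]
  kirneyaf → kirneyof   [vowel merger]
  giving Gador kirneyof.
Anvik: start from *kirneyap.
  rule 1 (vowel merger): kirneyap → kirniyap
  rule 2 (pre-rhotic lowering): kirniyap → kerniyap
  rule 3: no change — kerniyap
  ⇒ Anvik kerniyap
Toshoic: *kirneyap
  kirneyap (rule 1 does not apply)
  kirneyap → kirneyaf   [unconditioned shift]
  kirneyaf (rule 3 does not apply)
  kirneyaf → kirneyef   [vowel merger]
  giving Toshoic kirneyef.
*kirneyap is the unique common source.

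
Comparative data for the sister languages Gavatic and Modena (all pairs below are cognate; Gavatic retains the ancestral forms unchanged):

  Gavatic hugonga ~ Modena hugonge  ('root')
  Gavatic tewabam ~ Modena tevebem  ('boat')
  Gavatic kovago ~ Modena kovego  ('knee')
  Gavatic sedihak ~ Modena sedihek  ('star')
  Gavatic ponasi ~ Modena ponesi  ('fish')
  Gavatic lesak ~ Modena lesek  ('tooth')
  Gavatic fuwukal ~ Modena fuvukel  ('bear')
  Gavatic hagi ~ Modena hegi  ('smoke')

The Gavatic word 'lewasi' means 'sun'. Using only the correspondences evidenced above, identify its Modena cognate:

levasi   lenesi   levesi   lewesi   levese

tewabam ~ tevebem — Gavatic w corresponds to Modena v between vowels (before a back vowel).
kovago ~ kovego, sedihak ~ sedihek — Gavatic a corresponds to Modena e after a consonant, before a consonant other than r, m, n, p, b, f, v.
Applying these to Gavatic 'lewasi':
  lewasi → levasi   (w→v between vowels (before a back vowel))
  levasi → levesi   (a→e after a consonant, before a consonant other than r, m, n, p, b, f, v)
So the Modena cognate is 'levesi'.

levesi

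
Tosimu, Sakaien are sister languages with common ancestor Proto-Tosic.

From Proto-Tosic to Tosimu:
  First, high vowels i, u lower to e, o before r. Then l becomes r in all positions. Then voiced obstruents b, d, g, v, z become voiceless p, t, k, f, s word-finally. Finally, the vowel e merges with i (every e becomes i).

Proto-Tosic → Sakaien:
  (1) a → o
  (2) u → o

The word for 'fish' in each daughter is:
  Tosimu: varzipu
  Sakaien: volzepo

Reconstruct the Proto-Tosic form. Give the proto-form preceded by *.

Position 2: Tosimu has a, Sakaien has o. Tosimu preserves a here (none of its changes turn any other segment into a), so the proto-segment is *a.
Position 3: Tosimu has r, Sakaien has l. Sakaien preserves l here (none of its changes turn any other segment into l), so the proto-segment is *l.
Position 5: Tosimu has i, Sakaien has e. Sakaien preserves e here (none of its changes turn any other segment into e), so the proto-segment is *e.
Continuing position by position gives *valzepu; check it forward:
Tosimu: *valzepu
  valzepu (rule 1 does not apply)
  valzepu → varzepu   [unconditioned shift]
  varzepu (rule 3 does not apply)
  varzepu → varzipu   [vowel merger]
  giving Tosimu varzipu.
Sakaien: *valzepu
  valzepu → volzepu   [vowel merger]
  volzepu → volzepo   [vowel merger]
  giving Sakaien volzepo.
*valzepu is the unique common source.

*valzepu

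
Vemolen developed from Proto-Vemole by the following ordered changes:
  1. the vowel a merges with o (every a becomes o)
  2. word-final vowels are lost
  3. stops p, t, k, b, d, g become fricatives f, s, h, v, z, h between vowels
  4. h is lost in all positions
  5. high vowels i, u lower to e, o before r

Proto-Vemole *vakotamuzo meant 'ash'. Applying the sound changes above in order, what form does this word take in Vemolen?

voosomuz

Vemolen: *vakotamuzo > vokotomuzo > vokotomuz > vohosomuz > voosomuz  (by vowel merger, apocope, intervocalic lenition, h-loss)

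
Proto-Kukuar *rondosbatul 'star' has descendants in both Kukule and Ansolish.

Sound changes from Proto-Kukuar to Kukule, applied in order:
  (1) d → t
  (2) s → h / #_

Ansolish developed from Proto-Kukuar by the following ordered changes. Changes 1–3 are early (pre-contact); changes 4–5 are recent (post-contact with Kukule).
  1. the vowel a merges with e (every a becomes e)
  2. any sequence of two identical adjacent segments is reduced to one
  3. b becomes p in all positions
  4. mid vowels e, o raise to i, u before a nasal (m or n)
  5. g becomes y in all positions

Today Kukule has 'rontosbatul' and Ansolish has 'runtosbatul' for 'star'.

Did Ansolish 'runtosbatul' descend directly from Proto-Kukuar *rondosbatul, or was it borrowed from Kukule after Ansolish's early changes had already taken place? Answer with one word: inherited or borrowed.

borrowed

If inherited, *rondosbatul would pass through all of Ansolish's changes:
Ansolish: *rondosbatul > rondosbetul > rondospetul > rundospetul  (by vowel merger, unconditioned shift, pre-nasal raising)
If borrowed from Kukule 'rontosbatul' after the early changes, it would undergo only the recent ones:
  rule 4 (pre-nasal raising): rontosbatul → runtosbatul
  rule 5 (unconditioned shift): no change (runtosbatul)
  ⇒ as a loan: runtosbatul
Ansolish 'runtosbatul' matches the loan outcome 'runtosbatul', not the inherited 'rundospetul' — it skipped the early Ansolish changes, so it was borrowed from Kukule.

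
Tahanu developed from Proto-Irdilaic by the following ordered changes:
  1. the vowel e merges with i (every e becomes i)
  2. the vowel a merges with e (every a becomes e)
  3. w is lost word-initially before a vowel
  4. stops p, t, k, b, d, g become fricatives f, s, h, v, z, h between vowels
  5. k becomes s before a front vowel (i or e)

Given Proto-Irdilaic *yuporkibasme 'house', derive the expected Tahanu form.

Tahanu: start from *yuporkibasme.
  rule 1 (vowel merger): yuporkibasme → yuporkibasmi
  rule 2 (vowel merger): yuporkibasmi → yuporkibesmi
  rule 3: no change — yuporkibesmi
  rule 4 (intervocalic lenition): yuporkibesmi → yuforkivesmi
  rule 5 (palatalisation): yuforkivesmi → yuforsivesmi
  ⇒ Tahanu yuforsivesmi

yuforsivesmi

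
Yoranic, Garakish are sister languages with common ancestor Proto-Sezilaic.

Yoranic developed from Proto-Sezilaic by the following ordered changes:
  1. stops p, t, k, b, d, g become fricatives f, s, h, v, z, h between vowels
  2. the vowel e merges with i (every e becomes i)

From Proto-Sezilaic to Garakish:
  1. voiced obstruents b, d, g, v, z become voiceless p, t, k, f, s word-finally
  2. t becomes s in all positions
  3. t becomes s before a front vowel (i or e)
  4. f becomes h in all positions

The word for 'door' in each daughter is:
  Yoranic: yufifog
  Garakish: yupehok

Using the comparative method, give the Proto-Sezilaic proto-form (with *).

Position 5: Yoranic has f, Garakish has h. Taking the neighbouring segments as reconstructed: Yoranic f could go back to *p or *f; Garakish h could go back to *f or *h — the one source consistent with every daughter is *f.
Position 7: Yoranic has g, Garakish has k. Yoranic preserves g here (none of its changes turn any other segment into g), so the proto-segment is *g.
Verify the candidate proto-form against each daughter:
Yoranic: start from *yupefog.
  rule 1 (intervocalic lenition): yupefog → yufefog
  rule 2 (vowel merger): yufefog → yufifog
  ⇒ Yoranic yufifog
Garakish: *yupefog
  yupefog → yupefok   [final devoicing]
  yupefok (rule 2 does not apply)
  yupefok (rule 3 does not apply)
  yupefok → yupehok   [unconditioned shift]
  giving Garakish yupehok.
No other proto-form is consistent with every reflex, so the reconstruction is *yupefog.

*yupefog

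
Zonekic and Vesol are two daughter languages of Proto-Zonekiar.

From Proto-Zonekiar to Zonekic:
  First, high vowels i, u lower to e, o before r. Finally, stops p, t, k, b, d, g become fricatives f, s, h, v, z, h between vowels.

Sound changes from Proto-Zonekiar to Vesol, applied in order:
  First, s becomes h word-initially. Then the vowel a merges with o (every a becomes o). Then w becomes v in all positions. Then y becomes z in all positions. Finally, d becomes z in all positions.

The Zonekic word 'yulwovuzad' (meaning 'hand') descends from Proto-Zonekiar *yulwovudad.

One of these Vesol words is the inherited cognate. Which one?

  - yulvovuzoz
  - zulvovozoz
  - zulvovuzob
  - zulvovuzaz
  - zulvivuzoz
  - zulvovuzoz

zulvovuzoz

Vesol: *yulwovudad
  yulwovudad (rule 1 does not apply)
  yulwovudad → yulwovudod   [vowel merger]
  yulwovudod → yulvovudod   [unconditioned shift]
  yulvovudod → zulvovudod   [unconditioned shift]
  zulvovudod → zulvovuzoz   [unconditioned shift]
  giving Vesol zulvovuzoz.
The other candidates each miss or misapply at least one Vesol change.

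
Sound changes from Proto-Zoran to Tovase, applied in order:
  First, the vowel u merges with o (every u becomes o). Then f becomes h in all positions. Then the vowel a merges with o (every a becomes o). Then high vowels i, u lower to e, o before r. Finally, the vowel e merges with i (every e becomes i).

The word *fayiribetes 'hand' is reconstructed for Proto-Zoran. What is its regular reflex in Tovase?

hoyiribitis

Tovase: start from *fayiribetes.
  rule 1: no change — fayiribetes
  rule 2 (unconditioned shift): fayiribetes → hayiribetes
  rule 3 (vowel merger): hayiribetes → hoyiribetes
  rule 4 (pre-rhotic lowering): hoyiribetes → hoyeribetes
  rule 5 (vowel merger): hoyeribetes → hoyiribitis
  ⇒ Tovase hoyiribitis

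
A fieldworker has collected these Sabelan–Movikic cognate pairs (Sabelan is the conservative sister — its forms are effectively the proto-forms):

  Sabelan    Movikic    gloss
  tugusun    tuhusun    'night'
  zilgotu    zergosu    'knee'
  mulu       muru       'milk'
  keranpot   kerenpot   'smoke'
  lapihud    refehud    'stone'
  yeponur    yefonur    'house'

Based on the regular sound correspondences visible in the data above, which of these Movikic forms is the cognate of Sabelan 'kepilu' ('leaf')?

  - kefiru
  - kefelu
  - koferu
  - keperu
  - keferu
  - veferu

keferu

lapihud ~ refehud — Sabelan p corresponds to Movikic f between vowels (before a front vowel).
zilgotu ~ zergosu, lapihud ~ refehud — Sabelan i corresponds to Movikic e after a consonant, before a consonant other than r, m, n, p, b, f, v.
mulu ~ muru — Sabelan l corresponds to Movikic r between vowels (before a back vowel).
Applying these to Sabelan 'kepilu':
  kepilu → kefilu   (p→f between vowels (before a front vowel))
  kefilu → kefelu   (i→e after a consonant, before a consonant other than r, m, n, p, b, f, v)
  kefelu → keferu   (l→r between vowels (before a back vowel))
So the Movikic cognate is 'keferu'.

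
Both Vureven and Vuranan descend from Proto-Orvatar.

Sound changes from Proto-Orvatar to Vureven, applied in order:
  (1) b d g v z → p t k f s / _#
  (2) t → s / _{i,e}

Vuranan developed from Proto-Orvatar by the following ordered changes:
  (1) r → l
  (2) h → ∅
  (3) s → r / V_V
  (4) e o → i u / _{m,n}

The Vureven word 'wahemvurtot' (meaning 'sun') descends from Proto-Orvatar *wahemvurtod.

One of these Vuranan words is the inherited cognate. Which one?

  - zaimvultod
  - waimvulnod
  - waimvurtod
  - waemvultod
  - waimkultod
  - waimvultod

Vuranan: *wahemvurtod
  wahemvurtod → wahemvultod   [unconditioned shift]
  wahemvultod → waemvultod   [h-loss]
  waemvultod (rule 3 does not apply)
  waemvultod → waimvultod   [pre-nasal raising]
  giving Vuranan waimvultod.

waimvultod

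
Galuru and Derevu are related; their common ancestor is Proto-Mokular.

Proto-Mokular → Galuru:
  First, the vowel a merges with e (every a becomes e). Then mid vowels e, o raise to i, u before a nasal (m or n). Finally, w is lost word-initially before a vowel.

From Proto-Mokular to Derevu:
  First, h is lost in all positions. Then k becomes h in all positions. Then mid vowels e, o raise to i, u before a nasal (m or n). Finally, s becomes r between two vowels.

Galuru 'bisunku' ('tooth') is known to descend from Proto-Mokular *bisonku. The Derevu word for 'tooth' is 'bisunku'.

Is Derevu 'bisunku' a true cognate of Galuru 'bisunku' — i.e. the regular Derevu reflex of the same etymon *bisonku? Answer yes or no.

Derive the expected Derevu reflex of *bisonku:
Derevu: start from *bisonku.
  rule 1: no change — bisonku
  rule 2 (unconditioned shift): bisonku → bisonhu
  rule 3 (pre-nasal raising): bisonhu → bisunhu
  rule 4 (rhotacism): bisunhu → birunhu
  ⇒ Derevu birunhu
The regular Derevu reflex would be 'birunhu', but the attested form is 'bisunku'. The correspondence is irregular, so they are not cognates (the Derevu form has a different source).

no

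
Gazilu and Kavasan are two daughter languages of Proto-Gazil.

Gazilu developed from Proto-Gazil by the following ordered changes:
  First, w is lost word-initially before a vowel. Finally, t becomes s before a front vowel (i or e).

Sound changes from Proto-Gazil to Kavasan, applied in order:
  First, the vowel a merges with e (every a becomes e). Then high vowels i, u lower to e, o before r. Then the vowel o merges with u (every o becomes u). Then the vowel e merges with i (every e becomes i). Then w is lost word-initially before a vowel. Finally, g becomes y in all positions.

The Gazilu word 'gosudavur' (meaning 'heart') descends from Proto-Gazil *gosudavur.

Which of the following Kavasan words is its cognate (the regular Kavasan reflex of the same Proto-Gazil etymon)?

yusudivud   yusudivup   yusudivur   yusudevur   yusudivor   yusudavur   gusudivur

Kavasan: *gosudavur > gosudevur > gosudevor > gusudevur > gusudivur > yusudivur  (by vowel merger, pre-rhotic lowering, vowel merger, vowel merger, unconditioned shift)

yusudivur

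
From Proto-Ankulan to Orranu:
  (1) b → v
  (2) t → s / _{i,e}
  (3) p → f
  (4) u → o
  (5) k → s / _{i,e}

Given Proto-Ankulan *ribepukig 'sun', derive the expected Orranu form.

Orranu: *ribepukig > rivepukig > rivefukig > rivefokig > rivefosig  (by unconditioned shift, unconditioned shift, vowel merger, palatalisation)

rivefosig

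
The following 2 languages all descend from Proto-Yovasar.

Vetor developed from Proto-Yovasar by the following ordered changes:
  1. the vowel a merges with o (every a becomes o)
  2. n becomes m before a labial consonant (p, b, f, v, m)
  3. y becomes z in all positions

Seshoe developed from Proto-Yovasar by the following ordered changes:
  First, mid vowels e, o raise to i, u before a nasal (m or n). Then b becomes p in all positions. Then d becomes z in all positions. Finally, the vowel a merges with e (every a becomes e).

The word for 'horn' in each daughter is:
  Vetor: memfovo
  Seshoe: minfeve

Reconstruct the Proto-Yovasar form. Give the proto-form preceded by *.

*menfava

Position 5: Vetor has o, Seshoe has e. Taking the neighbouring segments as reconstructed: Vetor o could go back to *a or *o; Seshoe e could go back to *a or *e — the one source consistent with every daughter is *a.
Position 3: Vetor has m, Seshoe has n. Seshoe preserves n here (none of its changes turn any other segment into n), so the proto-segment is *n.
This points to *menfava. Verify forward in each daughter:
Vetor: start from *menfava.
  rule 1 (vowel merger): menfava → menfovo
  rule 2 (nasal place assimilation): menfovo → memfovo
  rule 3: no change — memfovo
  ⇒ Vetor memfovo
Seshoe: *menfava > minfava > minfeve  (by pre-nasal raising, vowel merger)
Only *menfava yields all of Vetor memfovo, Seshoe minfeve.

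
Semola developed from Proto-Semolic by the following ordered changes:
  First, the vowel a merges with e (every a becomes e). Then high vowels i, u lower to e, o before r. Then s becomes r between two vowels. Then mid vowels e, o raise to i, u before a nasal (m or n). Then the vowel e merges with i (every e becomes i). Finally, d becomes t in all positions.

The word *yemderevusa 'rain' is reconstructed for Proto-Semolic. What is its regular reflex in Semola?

Semola: start from *yemderevusa.
  rule 1 (vowel merger): yemderevusa → yemderevuse
  rule 2: no change — yemderevuse
  rule 3 (rhotacism): yemderevuse → yemderevure
  rule 4 (pre-nasal raising): yemderevure → yimderevure
  rule 5 (vowel merger): yimderevure → yimdirivuri
  rule 6 (unconditioned shift): yimdirivuri → yimtirivuri
  ⇒ Semola yimtirivuri

yimtirivuri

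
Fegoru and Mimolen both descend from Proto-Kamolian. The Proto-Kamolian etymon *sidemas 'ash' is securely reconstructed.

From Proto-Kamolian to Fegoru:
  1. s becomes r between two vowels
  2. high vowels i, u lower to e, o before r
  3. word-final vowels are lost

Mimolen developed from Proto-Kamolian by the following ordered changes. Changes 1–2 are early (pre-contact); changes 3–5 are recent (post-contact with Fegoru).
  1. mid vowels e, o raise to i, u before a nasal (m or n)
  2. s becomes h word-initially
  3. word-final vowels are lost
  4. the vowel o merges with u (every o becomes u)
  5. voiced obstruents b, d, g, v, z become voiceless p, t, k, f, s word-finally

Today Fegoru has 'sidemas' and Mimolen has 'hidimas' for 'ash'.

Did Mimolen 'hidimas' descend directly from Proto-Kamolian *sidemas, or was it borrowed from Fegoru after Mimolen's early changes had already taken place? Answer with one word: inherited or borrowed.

inherited

If inherited, *sidemas would pass through all of Mimolen's changes:
Mimolen: *sidemas > sidimas > hidimas  (by pre-nasal raising, debuccalisation)
If borrowed from Fegoru 'sidemas' after the early changes, it would undergo only the recent ones:
  rule 3 (apocope): no change (sidemas)
  rule 4 (vowel merger): no change (sidemas)
  rule 5 (final devoicing): no change (sidemas)
  ⇒ as a loan: sidemas
Mimolen 'hidimas' matches the inherited outcome exactly, so it is an inherited cognate, not a loan.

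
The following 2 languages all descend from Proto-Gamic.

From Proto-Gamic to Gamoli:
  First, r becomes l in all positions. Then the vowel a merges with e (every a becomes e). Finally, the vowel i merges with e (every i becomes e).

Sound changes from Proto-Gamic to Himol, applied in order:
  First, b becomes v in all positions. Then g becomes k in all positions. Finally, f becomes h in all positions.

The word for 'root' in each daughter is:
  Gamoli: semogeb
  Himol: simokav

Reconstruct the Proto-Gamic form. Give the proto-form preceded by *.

*simogab

Position 5: Gamoli has g, Himol has k. Gamoli preserves g here (none of its changes turn any other segment into g), so the proto-segment is *g.
Position 2: Gamoli has e, Himol has i. Himol preserves i here (none of its changes turn any other segment into i), so the proto-segment is *i.
This points to *simogab. Verify forward in each daughter:
Gamoli: start from *simogab.
  rule 1: no change — simogab
  rule 2 (vowel merger): simogab → simogeb
  rule 3 (vowel merger): simogeb → semogeb
  ⇒ Gamoli semogeb
Himol: start from *simogab.
  rule 1 (unconditioned shift): simogab → simogav
  rule 2 (unconditioned shift): simogav → simokav
  rule 3: no change — simokav
  ⇒ Himol simokav
No other proto-form is consistent with every reflex, so the reconstruction is *simogab.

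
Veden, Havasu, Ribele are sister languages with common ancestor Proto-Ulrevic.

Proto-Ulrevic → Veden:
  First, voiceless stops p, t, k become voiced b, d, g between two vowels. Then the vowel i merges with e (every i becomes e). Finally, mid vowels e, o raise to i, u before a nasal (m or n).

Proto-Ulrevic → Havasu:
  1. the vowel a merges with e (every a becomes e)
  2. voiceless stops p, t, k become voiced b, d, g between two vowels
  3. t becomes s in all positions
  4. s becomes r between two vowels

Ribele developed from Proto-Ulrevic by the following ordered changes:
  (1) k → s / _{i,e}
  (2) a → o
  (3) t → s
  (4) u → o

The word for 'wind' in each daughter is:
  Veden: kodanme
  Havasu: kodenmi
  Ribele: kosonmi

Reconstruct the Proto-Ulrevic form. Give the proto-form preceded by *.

Position 7: Veden has e, Havasu has i, Ribele has i. Havasu preserves i here (none of its changes turn any other segment into i), so the proto-segment is *i.
Position 4: Veden has a, Havasu has e, Ribele has o. Veden preserves a here (none of its changes turn any other segment into a), so the proto-segment is *a.
Verify the candidate proto-form against each daughter:
Veden: *kotanmi
  kotanmi → kodanmi   [intervocalic voicing]
  kodanmi → kodanme   [vowel merger]
  kodanme (rule 3 does not apply)
  giving Veden kodanme.
Havasu: start from *kotanmi.
  rule 1 (vowel merger): kotanmi → kotenmi
  rule 2 (intervocalic voicing): kotenmi → kodenmi
  rule 3: no change — kodenmi
  rule 4: no change — kodenmi
  ⇒ Havasu kodenmi
Ribele: start from *kotanmi.
  rule 1: no change — kotanmi
  rule 2 (vowel merger): kotanmi → kotonmi
  rule 3 (unconditioned shift): kotonmi → kosonmi
  rule 4: no change — kosonmi
  ⇒ Ribele kosonmi
Only *kotanmi yields all of Veden kodanme, Havasu kodenmi, Ribele kosonmi.

*kotanmi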